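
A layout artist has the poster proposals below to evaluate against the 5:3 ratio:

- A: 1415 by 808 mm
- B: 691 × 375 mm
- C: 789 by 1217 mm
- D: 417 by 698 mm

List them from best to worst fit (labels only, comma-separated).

A: 1415/808 ≈ 1.751 → |1.751 − 1.667| = 0.084
B: 691/375 ≈ 1.843 → |1.843 − 1.667| = 0.176
C: 1217/789 ≈ 1.542 → |1.542 − 1.667| = 0.125
D: 698/417 ≈ 1.674 → |1.674 − 1.667| = 0.007

D, A, C, B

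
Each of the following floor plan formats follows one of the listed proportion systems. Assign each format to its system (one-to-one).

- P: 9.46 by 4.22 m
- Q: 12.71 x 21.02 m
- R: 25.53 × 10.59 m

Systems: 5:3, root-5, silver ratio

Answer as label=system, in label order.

P = 9.46/4.22 ≈ 2.242 → root-5 (2.236)
Q = 21.02/12.71 ≈ 1.654 → 5:3 (1.667)
R = 25.53/10.59 ≈ 2.411 → silver ratio (2.414)

P=root-5, Q=5:3, R=silver ratio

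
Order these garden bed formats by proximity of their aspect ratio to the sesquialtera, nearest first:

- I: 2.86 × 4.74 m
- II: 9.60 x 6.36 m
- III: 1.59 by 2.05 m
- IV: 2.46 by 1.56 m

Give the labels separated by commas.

I: 4.74/2.86 ≈ 1.657 → |1.657 − 1.500| = 0.157
II: 9.60/6.36 ≈ 1.509 → |1.509 − 1.500| = 0.009
III: 2.05/1.59 ≈ 1.289 → |1.289 − 1.500| = 0.211
IV: 2.46/1.56 ≈ 1.577 → |1.577 − 1.500| = 0.077

II, IV, I, III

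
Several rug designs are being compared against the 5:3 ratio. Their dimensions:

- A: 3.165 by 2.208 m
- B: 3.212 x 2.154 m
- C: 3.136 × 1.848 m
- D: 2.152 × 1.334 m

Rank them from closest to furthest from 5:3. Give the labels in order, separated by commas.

C, D, B, A

A: 3.165/2.208 ≈ 1.433 → |1.433 − 1.667| = 0.234
B: 3.212/2.154 ≈ 1.491 → |1.491 − 1.667| = 0.176
C: 3.136/1.848 ≈ 1.697 → |1.697 − 1.667| = 0.030
D: 2.152/1.334 ≈ 1.613 → |1.613 − 1.667| = 0.054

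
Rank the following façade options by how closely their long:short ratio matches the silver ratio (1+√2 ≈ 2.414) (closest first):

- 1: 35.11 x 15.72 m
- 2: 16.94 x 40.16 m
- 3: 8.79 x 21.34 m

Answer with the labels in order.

Ratios: 1 = 35.11 / 15.72 ≈ 2.233; 2 = 40.16 / 16.94 ≈ 2.371; 3 = 21.34 / 8.79 ≈ 2.428.
|Δ from 2.414|: 1 0.181; 2 0.043; 3 0.014.

3, 2, 1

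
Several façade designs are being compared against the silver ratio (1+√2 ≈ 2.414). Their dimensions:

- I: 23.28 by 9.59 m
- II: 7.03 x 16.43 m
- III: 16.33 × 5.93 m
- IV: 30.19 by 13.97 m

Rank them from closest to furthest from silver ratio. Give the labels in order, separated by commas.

I, II, IV, III

Ratios: I = 23.28 / 9.59 ≈ 2.428; II = 16.43 / 7.03 ≈ 2.337; III = 16.33 / 5.93 ≈ 2.754; IV = 30.19 / 13.97 ≈ 2.161.
|Δ from 2.414|: I 0.014; II 0.077; III 0.340; IV 0.253.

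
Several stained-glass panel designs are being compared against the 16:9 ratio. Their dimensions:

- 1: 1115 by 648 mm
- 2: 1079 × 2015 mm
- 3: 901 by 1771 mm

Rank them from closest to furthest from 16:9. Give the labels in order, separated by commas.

1, 2, 3

Ratios: 1 = 1115 / 648 ≈ 1.721; 2 = 2015 / 1079 ≈ 1.867; 3 = 1771 / 901 ≈ 1.966.
|Δ from 1.778|: 1 0.057; 2 0.089; 3 0.188.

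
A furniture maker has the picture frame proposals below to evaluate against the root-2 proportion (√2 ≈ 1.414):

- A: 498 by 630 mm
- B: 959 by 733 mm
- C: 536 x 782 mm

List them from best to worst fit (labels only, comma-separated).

C, B, A

A: 630/498 ≈ 1.265 → |1.265 − 1.414| = 0.149
B: 959/733 ≈ 1.308 → |1.308 − 1.414| = 0.106
C: 782/536 ≈ 1.459 → |1.459 − 1.414| = 0.045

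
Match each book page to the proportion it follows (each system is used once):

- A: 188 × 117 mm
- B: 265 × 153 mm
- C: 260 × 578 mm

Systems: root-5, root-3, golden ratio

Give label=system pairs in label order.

A = 188/117 ≈ 1.607 → golden ratio (1.618)
B = 265/153 ≈ 1.732 → root-3 (1.732)
C = 578/260 ≈ 2.223 → root-5 (2.236)

A=golden ratio, B=root-3, C=root-5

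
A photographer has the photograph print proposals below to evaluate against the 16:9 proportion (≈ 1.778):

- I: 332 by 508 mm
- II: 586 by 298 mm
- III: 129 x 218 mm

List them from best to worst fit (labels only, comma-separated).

Ratios: I = 508 / 332 ≈ 1.530; II = 586 / 298 ≈ 1.966; III = 218 / 129 ≈ 1.690.
|Δ from 1.778|: I 0.248; II 0.188; III 0.088.

III, II, I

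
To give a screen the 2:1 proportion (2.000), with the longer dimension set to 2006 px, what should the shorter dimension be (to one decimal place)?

2:1 = 2.00000.
Shorter side = 2006 ÷ 2.00000 ≈ 1003.000 → 1003.0 px.

1003.0 px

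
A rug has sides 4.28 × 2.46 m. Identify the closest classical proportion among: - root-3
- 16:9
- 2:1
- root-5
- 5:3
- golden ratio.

Ratio = 4.28 / 2.46 ≈ 1.740.
Distances: root-3 1.732 (Δ 0.008); 16:9 1.778 (Δ 0.038); 2:1 2.000 (Δ 0.260); root-5 2.236 (Δ 0.496); 5:3 1.667 (Δ 0.073); golden ratio 1.618 (Δ 0.122).

root-3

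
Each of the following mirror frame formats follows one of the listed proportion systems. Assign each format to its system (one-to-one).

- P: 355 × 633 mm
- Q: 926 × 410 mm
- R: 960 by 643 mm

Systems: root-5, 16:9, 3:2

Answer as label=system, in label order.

Ratios: P ≈ 1.783; Q ≈ 2.259; R ≈ 1.493.
Targets: root-5 ≈ 2.236; 16:9 ≈ 1.778; 3:2 ≈ 1.500.

P=16:9, Q=root-5, R=3:2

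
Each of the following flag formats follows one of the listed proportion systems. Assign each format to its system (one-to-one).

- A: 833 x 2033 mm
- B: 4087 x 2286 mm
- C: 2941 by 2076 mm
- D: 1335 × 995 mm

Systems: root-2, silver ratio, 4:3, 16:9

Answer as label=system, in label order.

A = 2033/833 ≈ 2.441 → silver ratio (2.414)
B = 4087/2286 ≈ 1.788 → 16:9 (1.778)
C = 2941/2076 ≈ 1.417 → root-2 (1.414)
D = 1335/995 ≈ 1.342 → 4:3 (1.333)

A=silver ratio, B=16:9, C=root-2, D=4:3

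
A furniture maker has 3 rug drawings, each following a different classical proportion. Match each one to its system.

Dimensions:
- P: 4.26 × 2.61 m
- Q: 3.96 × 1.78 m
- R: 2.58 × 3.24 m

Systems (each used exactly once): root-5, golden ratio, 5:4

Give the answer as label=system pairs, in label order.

P = 4.26/2.61 ≈ 1.632 → golden ratio (1.618)
Q = 3.96/1.78 ≈ 2.225 → root-5 (2.236)
R = 3.24/2.58 ≈ 1.256 → 5:4 (1.250)

P=golden ratio, Q=root-5, R=5:4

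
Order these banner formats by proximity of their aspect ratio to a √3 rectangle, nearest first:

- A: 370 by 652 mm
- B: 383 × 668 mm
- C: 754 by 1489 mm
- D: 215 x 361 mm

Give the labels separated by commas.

B, A, D, C

A: 652/370 ≈ 1.762 → |1.762 − 1.732| = 0.030
B: 668/383 ≈ 1.744 → |1.744 − 1.732| = 0.012
C: 1489/754 ≈ 1.975 → |1.975 − 1.732| = 0.243
D: 361/215 ≈ 1.679 → |1.679 − 1.732| = 0.053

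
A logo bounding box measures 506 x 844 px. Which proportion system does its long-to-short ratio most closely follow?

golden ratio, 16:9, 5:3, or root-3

5:3

Ratio = 844 / 506 ≈ 1.668.
Distances: golden ratio 1.618 (Δ 0.050); 16:9 1.778 (Δ 0.110); 5:3 1.667 (Δ 0.001); root-3 1.732 (Δ 0.064).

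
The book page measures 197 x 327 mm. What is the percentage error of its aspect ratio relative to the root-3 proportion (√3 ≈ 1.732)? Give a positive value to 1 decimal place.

Ratio = 327 / 197 ≈ 1.6599.
Ideal root-3 ≈ 1.7321. |1.6599 − 1.7321| / 1.7321 ≈ 4.17% → 4.2%.

4.2%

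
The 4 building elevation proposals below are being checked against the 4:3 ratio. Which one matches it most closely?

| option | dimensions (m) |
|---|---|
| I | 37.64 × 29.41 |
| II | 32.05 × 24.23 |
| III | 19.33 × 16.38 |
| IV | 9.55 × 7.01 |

II

Target 4:3 ≈ 1.333.
I: 1.280 (Δ0.053)  II: 1.323 (Δ0.010)  III: 1.180 (Δ0.153)  IV: 1.362 (Δ0.029)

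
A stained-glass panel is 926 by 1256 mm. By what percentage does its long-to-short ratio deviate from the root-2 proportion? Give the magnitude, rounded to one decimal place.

Ratio = 1256 / 926 ≈ 1.3564.
Ideal root-2 ≈ 1.4142. |1.3564 − 1.4142| / 1.4142 ≈ 4.09% → 4.1%.

4.1%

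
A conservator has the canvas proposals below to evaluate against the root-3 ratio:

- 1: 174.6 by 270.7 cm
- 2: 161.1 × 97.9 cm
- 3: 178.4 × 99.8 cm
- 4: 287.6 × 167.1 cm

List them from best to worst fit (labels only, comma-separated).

4, 3, 2, 1

1: 270.7/174.6 ≈ 1.550 → |1.550 − 1.732| = 0.182
2: 161.1/97.9 ≈ 1.646 → |1.646 − 1.732| = 0.086
3: 178.4/99.8 ≈ 1.788 → |1.788 − 1.732| = 0.056
4: 287.6/167.1 ≈ 1.721 → |1.721 − 1.732| = 0.011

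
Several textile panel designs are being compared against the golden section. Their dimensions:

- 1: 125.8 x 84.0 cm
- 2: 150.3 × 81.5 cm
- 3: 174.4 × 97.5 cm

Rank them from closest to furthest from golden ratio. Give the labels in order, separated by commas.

1, 3, 2

Ratios: 1 = 125.8 / 84.0 ≈ 1.498; 2 = 150.3 / 81.5 ≈ 1.844; 3 = 174.4 / 97.5 ≈ 1.789.
|Δ from 1.618|: 1 0.120; 2 0.226; 3 0.171.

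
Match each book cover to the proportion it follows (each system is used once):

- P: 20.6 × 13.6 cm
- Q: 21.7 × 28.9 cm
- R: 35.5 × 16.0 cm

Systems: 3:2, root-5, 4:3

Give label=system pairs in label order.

P=3:2, Q=4:3, R=root-5

Ratios: P ≈ 1.515; Q ≈ 1.332; R ≈ 2.219.
Targets: 3:2 ≈ 1.500; root-5 ≈ 2.236; 4:3 ≈ 1.333.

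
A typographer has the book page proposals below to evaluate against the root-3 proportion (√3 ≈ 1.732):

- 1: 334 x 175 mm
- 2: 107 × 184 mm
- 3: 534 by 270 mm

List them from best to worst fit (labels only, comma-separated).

Ratios: 1 = 334 / 175 ≈ 1.909; 2 = 184 / 107 ≈ 1.720; 3 = 534 / 270 ≈ 1.978.
|Δ from 1.732|: 1 0.177; 2 0.012; 3 0.246.

2, 1, 3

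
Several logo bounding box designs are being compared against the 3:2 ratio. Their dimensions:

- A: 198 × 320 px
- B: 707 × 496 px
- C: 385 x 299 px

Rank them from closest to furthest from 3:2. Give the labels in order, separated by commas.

Ratios: A = 320 / 198 ≈ 1.616; B = 707 / 496 ≈ 1.425; C = 385 / 299 ≈ 1.288.
|Δ from 1.500|: A 0.116; B 0.075; C 0.212.

B, A, C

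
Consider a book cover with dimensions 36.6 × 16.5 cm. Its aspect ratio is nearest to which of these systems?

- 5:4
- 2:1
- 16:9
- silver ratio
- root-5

Ratio = 36.6 / 16.5 ≈ 2.218.
Distances: 5:4 1.250 (Δ 0.968); 2:1 2.000 (Δ 0.218); 16:9 1.778 (Δ 0.440); silver ratio 2.414 (Δ 0.196); root-5 2.236 (Δ 0.018).

root-5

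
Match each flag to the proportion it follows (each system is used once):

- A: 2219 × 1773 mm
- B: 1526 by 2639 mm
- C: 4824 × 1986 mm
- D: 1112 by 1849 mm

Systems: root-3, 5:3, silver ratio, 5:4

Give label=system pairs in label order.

A = 2219/1773 ≈ 1.252 → 5:4 (1.250)
B = 2639/1526 ≈ 1.729 → root-3 (1.732)
C = 4824/1986 ≈ 2.429 → silver ratio (2.414)
D = 1849/1112 ≈ 1.663 → 5:3 (1.667)

A=5:4, B=root-3, C=silver ratio, D=5:3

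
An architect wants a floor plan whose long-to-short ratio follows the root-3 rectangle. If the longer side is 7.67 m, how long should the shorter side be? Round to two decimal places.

4.43 m

root-3 ≈ 1.73205.
Shorter side = 7.67 ÷ 1.73205 ≈ 4.4283 → 4.43 m.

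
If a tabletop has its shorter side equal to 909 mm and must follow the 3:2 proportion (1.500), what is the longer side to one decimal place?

3:2 = 1.50000.
Longer side = 909 × 1.50000 ≈ 1363.500 → 1363.5 mm.

1363.5 mm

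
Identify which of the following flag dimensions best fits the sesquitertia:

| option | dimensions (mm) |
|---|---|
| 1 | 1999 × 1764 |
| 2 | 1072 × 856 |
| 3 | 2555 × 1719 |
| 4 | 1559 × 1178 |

4

Target 4:3 ≈ 1.333.
1: 1.133 (Δ0.200)  2: 1.252 (Δ0.081)  3: 1.486 (Δ0.153)  4: 1.323 (Δ0.010)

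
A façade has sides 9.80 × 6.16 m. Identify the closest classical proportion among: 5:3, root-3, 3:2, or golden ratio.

Ratio = 9.80 / 6.16 ≈ 1.591.
Distances: 5:3 1.667 (Δ 0.076); root-3 1.732 (Δ 0.141); 3:2 1.500 (Δ 0.091); golden ratio 1.618 (Δ 0.027).

golden ratio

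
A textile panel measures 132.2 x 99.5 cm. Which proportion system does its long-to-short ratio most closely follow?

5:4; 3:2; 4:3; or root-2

132.2/99.5 ≈ 1.329. Nearest candidates are 4:3 (1.333, off by 0.004) and 5:4 (1.250, off by 0.079).

4:3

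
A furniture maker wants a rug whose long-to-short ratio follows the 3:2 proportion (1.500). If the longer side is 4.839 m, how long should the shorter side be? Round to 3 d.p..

3:2 = 1.50000.
Shorter side = 4.839 ÷ 1.50000 ≈ 3.22600 → 3.226 m.

3.226 m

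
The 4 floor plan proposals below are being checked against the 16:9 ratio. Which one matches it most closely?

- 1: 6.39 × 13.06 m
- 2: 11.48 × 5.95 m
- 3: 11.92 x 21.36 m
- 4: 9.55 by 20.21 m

Ratios (long/short): 1 ≈ 2.044; 2 ≈ 1.929; 3 ≈ 1.792; 4 ≈ 2.116.
16:9 ≈ 1.778; option 3 is nearest (Δ 0.014).

3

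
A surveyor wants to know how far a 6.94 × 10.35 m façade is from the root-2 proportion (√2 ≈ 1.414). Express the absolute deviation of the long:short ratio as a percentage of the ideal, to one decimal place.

Ratio = 10.35 / 6.94 ≈ 1.4914.
Ideal root-2 ≈ 1.4142. |1.4914 − 1.4142| / 1.4142 ≈ 5.46% → 5.5%.

5.5%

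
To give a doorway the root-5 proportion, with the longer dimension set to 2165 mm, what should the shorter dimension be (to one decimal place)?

root-5 ≈ 2.23607.
Shorter side = 2165 ÷ 2.23607 ≈ 968.217 → 968.2 mm.

968.2 mm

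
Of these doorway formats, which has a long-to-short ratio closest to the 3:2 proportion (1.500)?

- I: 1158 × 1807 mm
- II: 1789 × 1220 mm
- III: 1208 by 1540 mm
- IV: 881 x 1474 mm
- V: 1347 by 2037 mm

V

Target 3:2 ≈ 1.500.
I: 1.560 (Δ0.060)  II: 1.466 (Δ0.034)  III: 1.275 (Δ0.225)  IV: 1.673 (Δ0.173)  V: 1.512 (Δ0.012)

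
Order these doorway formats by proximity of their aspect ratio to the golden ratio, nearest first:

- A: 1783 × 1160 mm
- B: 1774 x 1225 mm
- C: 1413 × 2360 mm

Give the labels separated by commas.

Ratios: A = 1783 / 1160 ≈ 1.537; B = 1774 / 1225 ≈ 1.448; C = 2360 / 1413 ≈ 1.670.
|Δ from 1.618|: A 0.081; B 0.170; C 0.052.

C, A, B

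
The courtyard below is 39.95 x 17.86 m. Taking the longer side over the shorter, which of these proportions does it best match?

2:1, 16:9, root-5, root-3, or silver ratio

Ratio = 39.95 / 17.86 ≈ 2.237.
Distances: 2:1 2.000 (Δ 0.237); 16:9 1.778 (Δ 0.459); root-5 2.236 (Δ 0.001); root-3 1.732 (Δ 0.505); silver ratio 2.414 (Δ 0.177).

root-5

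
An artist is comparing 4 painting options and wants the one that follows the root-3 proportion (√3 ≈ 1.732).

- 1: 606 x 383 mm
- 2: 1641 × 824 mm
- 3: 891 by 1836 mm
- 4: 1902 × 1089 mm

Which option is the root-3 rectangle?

4

Target root-3 ≈ 1.732.
1: 1.582 (Δ0.150)  2: 1.992 (Δ0.260)  3: 2.061 (Δ0.329)  4: 1.747 (Δ0.015)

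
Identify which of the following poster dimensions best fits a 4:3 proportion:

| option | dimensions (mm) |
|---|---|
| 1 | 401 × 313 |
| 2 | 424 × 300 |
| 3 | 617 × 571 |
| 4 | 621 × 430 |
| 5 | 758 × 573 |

5

Target 4:3 ≈ 1.333.
1: 1.281 (Δ0.052)  2: 1.413 (Δ0.080)  3: 1.081 (Δ0.252)  4: 1.444 (Δ0.111)  5: 1.323 (Δ0.010)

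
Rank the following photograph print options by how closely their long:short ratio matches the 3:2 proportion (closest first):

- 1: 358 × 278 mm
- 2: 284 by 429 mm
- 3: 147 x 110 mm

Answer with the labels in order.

2, 3, 1

1: 358/278 ≈ 1.288 → |1.288 − 1.500| = 0.212
2: 429/284 ≈ 1.511 → |1.511 − 1.500| = 0.011
3: 147/110 ≈ 1.336 → |1.336 − 1.500| = 0.164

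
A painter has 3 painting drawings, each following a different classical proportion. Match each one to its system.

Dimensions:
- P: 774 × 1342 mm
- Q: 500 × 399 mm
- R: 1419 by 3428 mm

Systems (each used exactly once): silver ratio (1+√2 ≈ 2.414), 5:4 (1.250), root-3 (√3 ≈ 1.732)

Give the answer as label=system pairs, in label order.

P=root-3, Q=5:4, R=silver ratio

P = 1342/774 ≈ 1.734 → root-3 (1.732)
Q = 500/399 ≈ 1.253 → 5:4 (1.250)
R = 3428/1419 ≈ 2.416 → silver ratio (2.414)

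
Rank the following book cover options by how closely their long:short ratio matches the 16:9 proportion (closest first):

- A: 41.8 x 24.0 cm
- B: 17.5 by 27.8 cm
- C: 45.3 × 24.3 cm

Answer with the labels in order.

Ratios: A = 41.8 / 24.0 ≈ 1.742; B = 27.8 / 17.5 ≈ 1.589; C = 45.3 / 24.3 ≈ 1.864.
|Δ from 1.778|: A 0.036; B 0.189; C 0.086.

A, C, B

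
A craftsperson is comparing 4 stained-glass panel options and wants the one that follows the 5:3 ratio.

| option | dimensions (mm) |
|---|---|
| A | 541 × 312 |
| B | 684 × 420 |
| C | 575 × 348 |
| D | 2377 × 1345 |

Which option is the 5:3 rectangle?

Ratios (long/short): A ≈ 1.734; B ≈ 1.629; C ≈ 1.652; D ≈ 1.767.
5:3 ≈ 1.667; option C is nearest (Δ 0.015).

C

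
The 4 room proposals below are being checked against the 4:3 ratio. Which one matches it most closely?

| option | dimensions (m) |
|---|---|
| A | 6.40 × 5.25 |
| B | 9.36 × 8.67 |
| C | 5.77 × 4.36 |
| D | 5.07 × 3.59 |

C

Ratios (long/short): A ≈ 1.219; B ≈ 1.080; C ≈ 1.323; D ≈ 1.412.
4:3 ≈ 1.333; option C is nearest (Δ 0.010).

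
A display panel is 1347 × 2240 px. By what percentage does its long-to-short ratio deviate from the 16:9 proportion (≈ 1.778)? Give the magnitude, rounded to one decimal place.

Ratio = 2240 / 1347 ≈ 1.6630.
Ideal 16:9 ≈ 1.7778. |1.6630 − 1.7778| / 1.7778 ≈ 6.46% → 6.5%.

6.5%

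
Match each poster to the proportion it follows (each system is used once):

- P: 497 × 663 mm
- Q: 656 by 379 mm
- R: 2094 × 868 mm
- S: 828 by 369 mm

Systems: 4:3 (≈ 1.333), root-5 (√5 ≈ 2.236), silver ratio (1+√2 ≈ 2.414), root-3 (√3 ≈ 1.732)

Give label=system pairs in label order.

P=4:3, Q=root-3, R=silver ratio, S=root-5

P = 663/497 ≈ 1.334 → 4:3 (1.333)
Q = 656/379 ≈ 1.731 → root-3 (1.732)
R = 2094/868 ≈ 2.412 → silver ratio (2.414)
S = 828/369 ≈ 2.244 → root-5 (2.236)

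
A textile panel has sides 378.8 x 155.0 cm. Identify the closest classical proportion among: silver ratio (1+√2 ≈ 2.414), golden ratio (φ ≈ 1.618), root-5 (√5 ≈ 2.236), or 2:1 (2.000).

silver ratio

Ratio = 378.8 / 155.0 ≈ 2.444.
Distances: silver ratio 2.414 (Δ 0.030); golden ratio 1.618 (Δ 0.826); root-5 2.236 (Δ 0.208); 2:1 2.000 (Δ 0.444).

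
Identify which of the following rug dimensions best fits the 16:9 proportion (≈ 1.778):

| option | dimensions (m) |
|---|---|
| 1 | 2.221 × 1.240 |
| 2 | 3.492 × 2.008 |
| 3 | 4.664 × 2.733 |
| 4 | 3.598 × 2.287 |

Ratios (long/short): 1 ≈ 1.791; 2 ≈ 1.739; 3 ≈ 1.707; 4 ≈ 1.573.
16:9 ≈ 1.778; option 1 is nearest (Δ 0.013).

1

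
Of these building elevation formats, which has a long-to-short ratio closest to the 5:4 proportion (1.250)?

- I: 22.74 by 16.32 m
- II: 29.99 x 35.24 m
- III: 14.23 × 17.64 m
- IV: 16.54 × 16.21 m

Target 5:4 ≈ 1.250.
I: 1.393 (Δ0.143)  II: 1.175 (Δ0.075)  III: 1.240 (Δ0.010)  IV: 1.020 (Δ0.230)

III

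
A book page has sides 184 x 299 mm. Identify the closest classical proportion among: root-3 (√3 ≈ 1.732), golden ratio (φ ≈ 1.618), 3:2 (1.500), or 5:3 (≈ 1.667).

golden ratio

Ratio = 299 / 184 ≈ 1.625.
Distances: root-3 1.732 (Δ 0.107); golden ratio 1.618 (Δ 0.007); 3:2 1.500 (Δ 0.125); 5:3 1.667 (Δ 0.042).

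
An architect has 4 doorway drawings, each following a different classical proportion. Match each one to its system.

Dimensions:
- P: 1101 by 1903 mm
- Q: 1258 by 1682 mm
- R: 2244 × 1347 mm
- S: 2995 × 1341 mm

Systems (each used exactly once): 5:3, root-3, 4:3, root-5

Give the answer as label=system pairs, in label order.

P=root-3, Q=4:3, R=5:3, S=root-5

Ratios: P ≈ 1.728; Q ≈ 1.337; R ≈ 1.666; S ≈ 2.233.
Targets: 5:3 ≈ 1.667; root-3 ≈ 1.732; 4:3 ≈ 1.333; root-5 ≈ 2.236.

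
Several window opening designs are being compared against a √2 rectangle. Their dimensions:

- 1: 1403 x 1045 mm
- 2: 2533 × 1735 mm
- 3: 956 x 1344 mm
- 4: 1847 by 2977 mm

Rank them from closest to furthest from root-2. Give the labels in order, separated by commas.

1: 1403/1045 ≈ 1.343 → |1.343 − 1.414| = 0.071
2: 2533/1735 ≈ 1.460 → |1.460 − 1.414| = 0.046
3: 1344/956 ≈ 1.406 → |1.406 − 1.414| = 0.008
4: 2977/1847 ≈ 1.612 → |1.612 − 1.414| = 0.198

3, 2, 1, 4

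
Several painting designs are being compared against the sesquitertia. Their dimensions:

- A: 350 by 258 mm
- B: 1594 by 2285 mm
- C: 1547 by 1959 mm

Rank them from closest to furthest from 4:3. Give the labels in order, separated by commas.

A, C, B

Ratios: A = 350 / 258 ≈ 1.357; B = 2285 / 1594 ≈ 1.434; C = 1959 / 1547 ≈ 1.266.
|Δ from 1.333|: A 0.024; B 0.101; C 0.067.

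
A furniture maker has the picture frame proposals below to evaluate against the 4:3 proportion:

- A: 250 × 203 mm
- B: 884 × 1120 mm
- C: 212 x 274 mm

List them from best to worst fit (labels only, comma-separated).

C, B, A

A: 250/203 ≈ 1.232 → |1.232 − 1.333| = 0.101
B: 1120/884 ≈ 1.267 → |1.267 − 1.333| = 0.066
C: 274/212 ≈ 1.292 → |1.292 − 1.333| = 0.041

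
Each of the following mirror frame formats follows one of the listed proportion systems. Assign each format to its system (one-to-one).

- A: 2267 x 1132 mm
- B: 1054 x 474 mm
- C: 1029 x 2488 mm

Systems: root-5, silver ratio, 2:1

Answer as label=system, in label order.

A=2:1, B=root-5, C=silver ratio

A = 2267/1132 ≈ 2.003 → 2:1 (2.000)
B = 1054/474 ≈ 2.224 → root-5 (2.236)
C = 2488/1029 ≈ 2.418 → silver ratio (2.414)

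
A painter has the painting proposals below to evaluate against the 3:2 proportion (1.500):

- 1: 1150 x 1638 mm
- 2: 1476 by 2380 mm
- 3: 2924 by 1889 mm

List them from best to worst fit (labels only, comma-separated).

Ratios: 1 = 1638 / 1150 ≈ 1.424; 2 = 2380 / 1476 ≈ 1.612; 3 = 2924 / 1889 ≈ 1.548.
|Δ from 1.500|: 1 0.076; 2 0.112; 3 0.048.

3, 1, 2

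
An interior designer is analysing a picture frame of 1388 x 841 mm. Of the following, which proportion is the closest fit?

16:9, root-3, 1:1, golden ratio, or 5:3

5:3

Ratio = 1388 / 841 ≈ 1.650.
Distances: 16:9 1.778 (Δ 0.128); root-3 1.732 (Δ 0.082); 1:1 1.000 (Δ 0.650); golden ratio 1.618 (Δ 0.032); 5:3 1.667 (Δ 0.017).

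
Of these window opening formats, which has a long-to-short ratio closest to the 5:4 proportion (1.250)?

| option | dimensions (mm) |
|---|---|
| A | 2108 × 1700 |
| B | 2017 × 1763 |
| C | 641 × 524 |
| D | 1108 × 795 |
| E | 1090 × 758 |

Ratios (long/short): A ≈ 1.240; B ≈ 1.144; C ≈ 1.223; D ≈ 1.394; E ≈ 1.438.
5:4 ≈ 1.250; option A is nearest (Δ 0.010).

A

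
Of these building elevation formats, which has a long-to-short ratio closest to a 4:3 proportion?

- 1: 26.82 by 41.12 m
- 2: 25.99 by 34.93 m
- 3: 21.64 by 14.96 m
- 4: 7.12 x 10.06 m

Ratios (long/short): 1 ≈ 1.533; 2 ≈ 1.344; 3 ≈ 1.447; 4 ≈ 1.413.
4:3 ≈ 1.333; option 2 is nearest (Δ 0.011).

2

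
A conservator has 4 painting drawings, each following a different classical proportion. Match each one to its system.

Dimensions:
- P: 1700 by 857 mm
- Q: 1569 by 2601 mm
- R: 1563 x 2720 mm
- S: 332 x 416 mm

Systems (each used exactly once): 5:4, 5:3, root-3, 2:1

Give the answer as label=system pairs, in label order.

P=2:1, Q=5:3, R=root-3, S=5:4

P = 1700/857 ≈ 1.984 → 2:1 (2.000)
Q = 2601/1569 ≈ 1.658 → 5:3 (1.667)
R = 2720/1563 ≈ 1.740 → root-3 (1.732)
S = 416/332 ≈ 1.253 → 5:4 (1.250)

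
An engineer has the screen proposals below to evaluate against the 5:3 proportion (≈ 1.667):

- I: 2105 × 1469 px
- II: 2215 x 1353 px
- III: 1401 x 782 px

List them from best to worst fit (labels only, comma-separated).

I: 2105/1469 ≈ 1.433 → |1.433 − 1.667| = 0.234
II: 2215/1353 ≈ 1.637 → |1.637 − 1.667| = 0.030
III: 1401/782 ≈ 1.792 → |1.792 − 1.667| = 0.125

II, III, I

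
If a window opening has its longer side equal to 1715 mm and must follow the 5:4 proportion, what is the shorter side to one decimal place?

5:4 = 1.25000.
Shorter side = 1715 ÷ 1.25000 ≈ 1372.000 → 1372.0 mm.

1372.0 mm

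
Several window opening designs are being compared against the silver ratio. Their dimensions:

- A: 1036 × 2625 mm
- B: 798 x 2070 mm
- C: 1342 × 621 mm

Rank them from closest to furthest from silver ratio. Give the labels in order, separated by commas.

A: 2625/1036 ≈ 2.534 → |2.534 − 2.414| = 0.120
B: 2070/798 ≈ 2.594 → |2.594 − 2.414| = 0.180
C: 1342/621 ≈ 2.161 → |2.161 − 2.414| = 0.253

A, B, C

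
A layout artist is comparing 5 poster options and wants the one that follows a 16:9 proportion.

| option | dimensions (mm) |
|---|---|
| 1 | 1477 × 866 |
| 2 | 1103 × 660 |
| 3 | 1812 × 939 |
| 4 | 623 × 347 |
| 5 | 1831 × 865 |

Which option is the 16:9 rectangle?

Target 16:9 ≈ 1.778.
1: 1.706 (Δ0.072)  2: 1.671 (Δ0.107)  3: 1.930 (Δ0.152)  4: 1.795 (Δ0.017)  5: 2.117 (Δ0.339)

4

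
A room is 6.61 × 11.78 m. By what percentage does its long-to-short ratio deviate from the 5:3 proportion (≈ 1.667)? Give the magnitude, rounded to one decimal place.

Ratio = 11.78 / 6.61 ≈ 1.7821.
Ideal 5:3 ≈ 1.6667. |1.7821 − 1.6667| / 1.6667 ≈ 6.92% → 6.9%.

6.9%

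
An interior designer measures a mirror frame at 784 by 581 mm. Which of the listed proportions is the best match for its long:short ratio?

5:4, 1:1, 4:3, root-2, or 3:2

4:3

Ratio = 784 / 581 ≈ 1.349.
Distances: 5:4 1.250 (Δ 0.099); 1:1 1.000 (Δ 0.349); 4:3 1.333 (Δ 0.016); root-2 1.414 (Δ 0.065); 3:2 1.500 (Δ 0.151).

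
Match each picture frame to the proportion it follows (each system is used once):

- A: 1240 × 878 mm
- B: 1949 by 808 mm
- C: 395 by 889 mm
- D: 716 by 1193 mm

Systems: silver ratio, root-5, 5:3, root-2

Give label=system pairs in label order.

A=root-2, B=silver ratio, C=root-5, D=5:3

A = 1240/878 ≈ 1.412 → root-2 (1.414)
B = 1949/808 ≈ 2.412 → silver ratio (2.414)
C = 889/395 ≈ 2.251 → root-5 (2.236)
D = 1193/716 ≈ 1.666 → 5:3 (1.667)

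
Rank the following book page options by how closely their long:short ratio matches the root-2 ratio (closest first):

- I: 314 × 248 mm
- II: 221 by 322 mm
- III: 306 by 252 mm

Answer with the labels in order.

I: 314/248 ≈ 1.266 → |1.266 − 1.414| = 0.148
II: 322/221 ≈ 1.457 → |1.457 − 1.414| = 0.043
III: 306/252 ≈ 1.214 → |1.214 − 1.414| = 0.200

II, I, III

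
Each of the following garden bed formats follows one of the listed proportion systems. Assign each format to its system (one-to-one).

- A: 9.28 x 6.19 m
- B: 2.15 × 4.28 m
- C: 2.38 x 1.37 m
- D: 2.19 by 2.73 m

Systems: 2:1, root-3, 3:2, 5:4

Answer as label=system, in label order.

Ratios: A ≈ 1.499; B ≈ 1.991; C ≈ 1.737; D ≈ 1.247.
Targets: 2:1 ≈ 2.000; root-3 ≈ 1.732; 3:2 ≈ 1.500; 5:4 ≈ 1.250.

A=3:2, B=2:1, C=root-3, D=5:4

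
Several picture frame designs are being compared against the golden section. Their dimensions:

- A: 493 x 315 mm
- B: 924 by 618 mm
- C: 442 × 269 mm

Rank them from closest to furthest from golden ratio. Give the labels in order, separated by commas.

C, A, B

Ratios: A = 493 / 315 ≈ 1.565; B = 924 / 618 ≈ 1.495; C = 442 / 269 ≈ 1.643.
|Δ from 1.618|: A 0.053; B 0.123; C 0.025.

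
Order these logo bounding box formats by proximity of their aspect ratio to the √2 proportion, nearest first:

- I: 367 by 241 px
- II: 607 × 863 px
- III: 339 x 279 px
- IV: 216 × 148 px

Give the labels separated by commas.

Ratios: I = 367 / 241 ≈ 1.523; II = 863 / 607 ≈ 1.422; III = 339 / 279 ≈ 1.215; IV = 216 / 148 ≈ 1.459.
|Δ from 1.414|: I 0.109; II 0.008; III 0.199; IV 0.045.

II, IV, I, III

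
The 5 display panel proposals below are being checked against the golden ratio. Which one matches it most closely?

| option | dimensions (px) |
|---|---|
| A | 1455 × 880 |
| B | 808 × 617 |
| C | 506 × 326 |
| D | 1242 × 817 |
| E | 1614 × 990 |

E

Ratios (long/short): A ≈ 1.653; B ≈ 1.310; C ≈ 1.552; D ≈ 1.520; E ≈ 1.630.
golden ratio ≈ 1.618; option E is nearest (Δ 0.012).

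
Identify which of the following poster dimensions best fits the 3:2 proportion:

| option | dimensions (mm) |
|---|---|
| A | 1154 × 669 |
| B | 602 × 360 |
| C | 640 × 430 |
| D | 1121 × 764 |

C

Target 3:2 ≈ 1.500.
A: 1.725 (Δ0.225)  B: 1.672 (Δ0.172)  C: 1.488 (Δ0.012)  D: 1.467 (Δ0.033)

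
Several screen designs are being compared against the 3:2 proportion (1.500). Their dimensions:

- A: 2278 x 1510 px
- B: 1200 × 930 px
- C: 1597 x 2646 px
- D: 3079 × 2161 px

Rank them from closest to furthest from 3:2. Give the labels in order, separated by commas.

A: 2278/1510 ≈ 1.509 → |1.509 − 1.500| = 0.009
B: 1200/930 ≈ 1.290 → |1.290 − 1.500| = 0.210
C: 2646/1597 ≈ 1.657 → |1.657 − 1.500| = 0.157
D: 3079/2161 ≈ 1.425 → |1.425 − 1.500| = 0.075

A, D, C, B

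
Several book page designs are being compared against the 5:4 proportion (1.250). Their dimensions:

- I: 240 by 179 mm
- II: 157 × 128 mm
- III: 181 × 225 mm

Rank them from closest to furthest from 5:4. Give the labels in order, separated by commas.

III, II, I

Ratios: I = 240 / 179 ≈ 1.341; II = 157 / 128 ≈ 1.227; III = 225 / 181 ≈ 1.243.
|Δ from 1.250|: I 0.091; II 0.023; III 0.007.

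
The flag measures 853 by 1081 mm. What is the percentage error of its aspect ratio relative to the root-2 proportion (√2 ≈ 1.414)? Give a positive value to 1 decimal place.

Ratio = 1081 / 853 ≈ 1.2673.
Ideal root-2 ≈ 1.4142. |1.2673 − 1.4142| / 1.4142 ≈ 10.39% → 10.4%.

10.4%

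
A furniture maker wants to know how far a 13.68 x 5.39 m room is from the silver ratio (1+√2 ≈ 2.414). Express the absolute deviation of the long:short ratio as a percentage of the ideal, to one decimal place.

Ratio = 13.68 / 5.39 ≈ 2.5380.
Ideal silver ratio ≈ 2.4142. |2.5380 − 2.4142| / 2.4142 ≈ 5.13% → 5.1%.

5.1%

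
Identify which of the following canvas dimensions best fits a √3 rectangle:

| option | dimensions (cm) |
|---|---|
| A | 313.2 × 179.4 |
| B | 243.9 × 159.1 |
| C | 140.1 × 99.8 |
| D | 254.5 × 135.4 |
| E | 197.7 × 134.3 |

Ratios (long/short): A ≈ 1.746; B ≈ 1.533; C ≈ 1.404; D ≈ 1.880; E ≈ 1.472.
root-3 ≈ 1.732; option A is nearest (Δ 0.014).

A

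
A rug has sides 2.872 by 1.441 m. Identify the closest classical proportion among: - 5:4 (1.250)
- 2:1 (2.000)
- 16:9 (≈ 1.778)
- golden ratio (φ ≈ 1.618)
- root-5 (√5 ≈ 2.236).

2:1

Ratio = 2.872 / 1.441 ≈ 1.993.
Distances: 5:4 1.250 (Δ 0.743); 2:1 2.000 (Δ 0.007); 16:9 1.778 (Δ 0.215); golden ratio 1.618 (Δ 0.375); root-5 2.236 (Δ 0.243).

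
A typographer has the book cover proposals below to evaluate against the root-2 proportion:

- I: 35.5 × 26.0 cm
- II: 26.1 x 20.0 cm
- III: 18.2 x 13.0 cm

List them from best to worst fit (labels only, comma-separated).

III, I, II

Ratios: I = 35.5 / 26.0 ≈ 1.365; II = 26.1 / 20.0 ≈ 1.305; III = 18.2 / 13.0 ≈ 1.400.
|Δ from 1.414|: I 0.049; II 0.109; III 0.014.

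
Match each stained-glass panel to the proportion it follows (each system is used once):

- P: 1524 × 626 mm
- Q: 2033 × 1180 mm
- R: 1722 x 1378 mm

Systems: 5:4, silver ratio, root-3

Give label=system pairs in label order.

P=silver ratio, Q=root-3, R=5:4

Ratios: P ≈ 2.435; Q ≈ 1.723; R ≈ 1.250.
Targets: 5:4 ≈ 1.250; silver ratio ≈ 2.414; root-3 ≈ 1.732.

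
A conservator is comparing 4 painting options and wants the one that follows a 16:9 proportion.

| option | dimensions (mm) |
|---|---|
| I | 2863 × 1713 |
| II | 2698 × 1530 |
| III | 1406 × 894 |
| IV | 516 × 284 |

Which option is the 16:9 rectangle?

II

Target 16:9 ≈ 1.778.
I: 1.671 (Δ0.107)  II: 1.763 (Δ0.015)  III: 1.573 (Δ0.205)  IV: 1.817 (Δ0.039)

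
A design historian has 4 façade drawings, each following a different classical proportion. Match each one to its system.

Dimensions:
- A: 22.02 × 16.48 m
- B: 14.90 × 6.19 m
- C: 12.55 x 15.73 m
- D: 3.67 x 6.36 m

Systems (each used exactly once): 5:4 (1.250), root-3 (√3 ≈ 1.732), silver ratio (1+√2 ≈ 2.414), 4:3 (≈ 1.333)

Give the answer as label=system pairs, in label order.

Ratios: A ≈ 1.336; B ≈ 2.407; C ≈ 1.253; D ≈ 1.733.
Targets: 5:4 ≈ 1.250; root-3 ≈ 1.732; silver ratio ≈ 2.414; 4:3 ≈ 1.333.

A=4:3, B=silver ratio, C=5:4, D=root-3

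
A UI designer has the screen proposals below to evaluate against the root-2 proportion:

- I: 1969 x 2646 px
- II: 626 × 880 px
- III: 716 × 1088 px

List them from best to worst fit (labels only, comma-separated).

I: 2646/1969 ≈ 1.344 → |1.344 − 1.414| = 0.070
II: 880/626 ≈ 1.406 → |1.406 − 1.414| = 0.008
III: 1088/716 ≈ 1.520 → |1.520 − 1.414| = 0.106

II, I, III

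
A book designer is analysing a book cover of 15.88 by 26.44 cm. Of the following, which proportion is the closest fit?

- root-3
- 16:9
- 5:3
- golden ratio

5:3

Ratio = 26.44 / 15.88 ≈ 1.665.
Distances: root-3 1.732 (Δ 0.067); 16:9 1.778 (Δ 0.113); 5:3 1.667 (Δ 0.002); golden ratio 1.618 (Δ 0.047).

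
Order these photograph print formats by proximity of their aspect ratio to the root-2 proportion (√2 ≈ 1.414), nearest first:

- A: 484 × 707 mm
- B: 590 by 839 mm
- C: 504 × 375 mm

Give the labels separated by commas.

Ratios: A = 707 / 484 ≈ 1.461; B = 839 / 590 ≈ 1.422; C = 504 / 375 ≈ 1.344.
|Δ from 1.414|: A 0.047; B 0.008; C 0.070.

B, A, C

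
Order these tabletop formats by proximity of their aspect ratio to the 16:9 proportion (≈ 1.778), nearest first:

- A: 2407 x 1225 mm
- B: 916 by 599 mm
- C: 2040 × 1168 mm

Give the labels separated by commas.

C, A, B

A: 2407/1225 ≈ 1.965 → |1.965 − 1.778| = 0.187
B: 916/599 ≈ 1.529 → |1.529 − 1.778| = 0.249
C: 2040/1168 ≈ 1.747 → |1.747 − 1.778| = 0.031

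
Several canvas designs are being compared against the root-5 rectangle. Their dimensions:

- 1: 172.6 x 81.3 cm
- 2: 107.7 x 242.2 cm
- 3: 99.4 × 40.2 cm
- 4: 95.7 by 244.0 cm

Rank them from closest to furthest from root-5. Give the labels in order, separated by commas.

Ratios: 1 = 172.6 / 81.3 ≈ 2.123; 2 = 242.2 / 107.7 ≈ 2.249; 3 = 99.4 / 40.2 ≈ 2.473; 4 = 244.0 / 95.7 ≈ 2.550.
|Δ from 2.236|: 1 0.113; 2 0.013; 3 0.237; 4 0.314.

2, 1, 3, 4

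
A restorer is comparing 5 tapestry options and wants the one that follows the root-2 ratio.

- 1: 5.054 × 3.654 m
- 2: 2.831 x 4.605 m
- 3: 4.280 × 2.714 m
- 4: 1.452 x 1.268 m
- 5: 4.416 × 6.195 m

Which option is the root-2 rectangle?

Ratios (long/short): 1 ≈ 1.383; 2 ≈ 1.627; 3 ≈ 1.577; 4 ≈ 1.145; 5 ≈ 1.403.
root-2 ≈ 1.414; option 5 is nearest (Δ 0.011).

5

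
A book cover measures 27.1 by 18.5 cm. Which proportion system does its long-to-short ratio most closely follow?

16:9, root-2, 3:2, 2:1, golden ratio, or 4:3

3:2

Ratio = 27.1 / 18.5 ≈ 1.465.
Distances: 16:9 1.778 (Δ 0.313); root-2 1.414 (Δ 0.051); 3:2 1.500 (Δ 0.035); 2:1 2.000 (Δ 0.535); golden ratio 1.618 (Δ 0.153); 4:3 1.333 (Δ 0.132).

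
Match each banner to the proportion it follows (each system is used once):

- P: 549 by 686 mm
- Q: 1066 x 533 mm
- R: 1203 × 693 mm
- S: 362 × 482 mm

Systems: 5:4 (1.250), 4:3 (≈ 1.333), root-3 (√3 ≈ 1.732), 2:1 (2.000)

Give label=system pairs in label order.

P = 686/549 ≈ 1.250 → 5:4 (1.250)
Q = 1066/533 ≈ 2.000 → 2:1 (2.000)
R = 1203/693 ≈ 1.736 → root-3 (1.732)
S = 482/362 ≈ 1.331 → 4:3 (1.333)

P=5:4, Q=2:1, R=root-3, S=4:3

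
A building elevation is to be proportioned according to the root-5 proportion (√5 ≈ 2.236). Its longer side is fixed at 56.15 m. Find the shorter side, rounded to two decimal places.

root-5 ≈ 2.23607.
Shorter side = 56.15 ÷ 2.23607 ≈ 25.1110 → 25.11 m.

25.11 m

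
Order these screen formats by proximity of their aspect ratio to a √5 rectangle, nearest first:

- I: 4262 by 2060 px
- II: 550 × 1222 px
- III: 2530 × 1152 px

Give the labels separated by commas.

II, III, I

Ratios: I = 4262 / 2060 ≈ 2.069; II = 1222 / 550 ≈ 2.222; III = 2530 / 1152 ≈ 2.196.
|Δ from 2.236|: I 0.167; II 0.014; III 0.040.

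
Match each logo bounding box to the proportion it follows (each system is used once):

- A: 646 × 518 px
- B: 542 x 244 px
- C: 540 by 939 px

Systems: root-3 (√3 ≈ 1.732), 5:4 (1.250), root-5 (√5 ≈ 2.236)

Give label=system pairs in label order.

A=5:4, B=root-5, C=root-3

Ratios: A ≈ 1.247; B ≈ 2.221; C ≈ 1.739.
Targets: root-3 ≈ 1.732; 5:4 ≈ 1.250; root-5 ≈ 2.236.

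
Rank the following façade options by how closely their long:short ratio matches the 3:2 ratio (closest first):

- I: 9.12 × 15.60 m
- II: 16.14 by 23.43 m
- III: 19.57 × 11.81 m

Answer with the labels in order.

II, III, I

I: 15.60/9.12 ≈ 1.711 → |1.711 − 1.500| = 0.211
II: 23.43/16.14 ≈ 1.452 → |1.452 − 1.500| = 0.048
III: 19.57/11.81 ≈ 1.657 → |1.657 − 1.500| = 0.157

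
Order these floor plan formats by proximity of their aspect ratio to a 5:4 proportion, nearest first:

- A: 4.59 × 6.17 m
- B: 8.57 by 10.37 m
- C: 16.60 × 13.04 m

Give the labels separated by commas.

C, B, A

Ratios: A = 6.17 / 4.59 ≈ 1.344; B = 10.37 / 8.57 ≈ 1.210; C = 16.60 / 13.04 ≈ 1.273.
|Δ from 1.250|: A 0.094; B 0.040; C 0.023.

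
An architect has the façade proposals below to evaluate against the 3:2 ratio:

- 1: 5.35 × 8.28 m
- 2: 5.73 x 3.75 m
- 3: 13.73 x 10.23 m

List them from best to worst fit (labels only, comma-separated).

2, 1, 3

Ratios: 1 = 8.28 / 5.35 ≈ 1.548; 2 = 5.73 / 3.75 ≈ 1.528; 3 = 13.73 / 10.23 ≈ 1.342.
|Δ from 1.500|: 1 0.048; 2 0.028; 3 0.158.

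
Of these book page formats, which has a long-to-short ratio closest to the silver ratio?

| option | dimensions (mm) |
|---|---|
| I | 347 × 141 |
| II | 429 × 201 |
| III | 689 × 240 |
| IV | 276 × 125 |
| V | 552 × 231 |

V

Target silver ratio ≈ 2.414.
I: 2.461 (Δ0.047)  II: 2.134 (Δ0.280)  III: 2.871 (Δ0.457)  IV: 2.208 (Δ0.206)  V: 2.390 (Δ0.024)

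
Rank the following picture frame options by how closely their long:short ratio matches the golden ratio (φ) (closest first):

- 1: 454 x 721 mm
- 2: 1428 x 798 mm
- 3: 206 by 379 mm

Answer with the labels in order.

1, 2, 3

Ratios: 1 = 721 / 454 ≈ 1.588; 2 = 1428 / 798 ≈ 1.789; 3 = 379 / 206 ≈ 1.840.
|Δ from 1.618|: 1 0.030; 2 0.171; 3 0.222.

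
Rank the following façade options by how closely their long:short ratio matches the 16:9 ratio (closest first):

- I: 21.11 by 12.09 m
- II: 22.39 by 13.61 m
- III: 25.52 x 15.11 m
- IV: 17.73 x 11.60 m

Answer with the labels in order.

I: 21.11/12.09 ≈ 1.746 → |1.746 − 1.778| = 0.032
II: 22.39/13.61 ≈ 1.645 → |1.645 − 1.778| = 0.133
III: 25.52/15.11 ≈ 1.689 → |1.689 − 1.778| = 0.089
IV: 17.73/11.60 ≈ 1.528 → |1.528 − 1.778| = 0.250

I, III, II, IV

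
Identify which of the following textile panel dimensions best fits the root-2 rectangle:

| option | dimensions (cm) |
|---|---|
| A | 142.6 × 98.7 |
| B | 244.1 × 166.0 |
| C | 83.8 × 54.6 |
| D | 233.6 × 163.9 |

D

Ratios (long/short): A ≈ 1.445; B ≈ 1.470; C ≈ 1.535; D ≈ 1.425.
root-2 ≈ 1.414; option D is nearest (Δ 0.011).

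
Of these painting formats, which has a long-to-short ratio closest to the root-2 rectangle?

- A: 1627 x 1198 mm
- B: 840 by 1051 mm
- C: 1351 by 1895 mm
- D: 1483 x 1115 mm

C

Target root-2 ≈ 1.414.
A: 1.358 (Δ0.056)  B: 1.251 (Δ0.163)  C: 1.403 (Δ0.011)  D: 1.330 (Δ0.084)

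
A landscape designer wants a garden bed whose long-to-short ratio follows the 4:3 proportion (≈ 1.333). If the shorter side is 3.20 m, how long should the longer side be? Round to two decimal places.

4.27 m

4:3 ≈ 1.33333.
Longer side = 3.20 × 1.33333 ≈ 4.2667 → 4.27 m.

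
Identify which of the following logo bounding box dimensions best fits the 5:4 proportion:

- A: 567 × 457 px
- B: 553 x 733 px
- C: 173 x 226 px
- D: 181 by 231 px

A

Ratios (long/short): A ≈ 1.241; B ≈ 1.325; C ≈ 1.306; D ≈ 1.276.
5:4 ≈ 1.250; option A is nearest (Δ 0.009).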